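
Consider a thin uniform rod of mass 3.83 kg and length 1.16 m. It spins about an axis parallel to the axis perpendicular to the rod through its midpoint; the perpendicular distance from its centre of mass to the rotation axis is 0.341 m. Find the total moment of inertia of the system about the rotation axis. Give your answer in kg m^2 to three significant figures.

0.875

I_cm = (1/12)ML² = (1/12)(3.83)(1.16)² = 0.42947 kg m^2; centre at d = 0.341 m, so I = I_cm + Md² gives I = 0.42947 + (3.83)(0.341)² = 0.87483 kg m^2.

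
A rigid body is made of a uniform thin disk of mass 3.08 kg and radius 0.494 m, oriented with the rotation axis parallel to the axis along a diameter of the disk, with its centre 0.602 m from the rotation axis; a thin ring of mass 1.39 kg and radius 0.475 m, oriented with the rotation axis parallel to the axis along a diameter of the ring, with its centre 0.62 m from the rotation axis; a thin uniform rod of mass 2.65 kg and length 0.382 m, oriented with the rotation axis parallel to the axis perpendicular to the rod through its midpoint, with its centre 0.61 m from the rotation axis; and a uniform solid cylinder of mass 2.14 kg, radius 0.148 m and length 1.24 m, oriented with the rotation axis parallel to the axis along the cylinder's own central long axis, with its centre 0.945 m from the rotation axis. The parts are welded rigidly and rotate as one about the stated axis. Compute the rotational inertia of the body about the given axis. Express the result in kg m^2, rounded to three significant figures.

4.95

Thin disk: I_cm = (1/4)MR² = (1/4)(3.08)(0.494)² = 0.18791 kg m^2; centre at d = 0.602 m, so I = I_cm + Md² gives I = 0.18791 + (3.08)(0.602)² = 1.3041 kg m^2.
Thin ring: I_cm = (1/2)MR² = (1/2)(1.39)(0.475)² = 0.15681 kg m^2; centre at d = 0.62 m, so I = I_cm + Md² gives I = 0.15681 + (1.39)(0.62)² = 0.69113 kg m^2.
Thin rod: I_cm = (1/12)ML² = (1/12)(2.65)(0.382)² = 0.032225 kg m^2; centre at d = 0.61 m, so I = I_cm + Md² gives I = 0.032225 + (2.65)(0.61)² = 1.0183 kg m^2.
Solid cylinder: I_cm = (1/2)MR² = (1/2)(2.14)(0.148)² = 0.023437 kg m^2; centre at d = 0.945 m, so I = I_cm + Md² gives I = 0.023437 + (2.14)(0.945)² = 1.9345 kg m^2.
Total I = 1.3041 + 0.69113 + 1.0183 + 1.9345 = 4.948 kg m^2.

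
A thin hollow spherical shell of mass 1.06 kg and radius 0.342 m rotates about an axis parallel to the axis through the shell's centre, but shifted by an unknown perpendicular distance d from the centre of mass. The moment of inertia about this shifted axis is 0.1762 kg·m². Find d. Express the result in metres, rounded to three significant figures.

About the centre-of-mass axis, I_cm = (2/3)MR² = (2/3)(1.06)(0.342)² = 0.082655 kg·m².
Parallel axis theorem: I = I_cm + Md², so Md² = 0.1762 − 0.082655 = 0.093545 kg·m².
d = √(0.093545 / 1.06) = 0.29707 m.

0.297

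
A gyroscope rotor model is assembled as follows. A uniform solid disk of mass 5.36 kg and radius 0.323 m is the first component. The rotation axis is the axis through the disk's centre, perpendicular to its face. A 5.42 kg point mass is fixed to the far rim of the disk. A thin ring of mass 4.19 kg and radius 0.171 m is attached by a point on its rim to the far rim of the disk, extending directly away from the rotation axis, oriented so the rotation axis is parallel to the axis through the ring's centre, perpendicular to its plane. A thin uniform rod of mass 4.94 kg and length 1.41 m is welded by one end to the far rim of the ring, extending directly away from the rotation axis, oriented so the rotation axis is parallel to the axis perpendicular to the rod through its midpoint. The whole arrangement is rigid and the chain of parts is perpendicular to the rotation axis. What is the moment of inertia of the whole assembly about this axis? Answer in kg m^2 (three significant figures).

12.1

Solid disk: I_cm = (1/2)MR² = (1/2)(5.36)(0.323)² = 0.2796 kg m^2; axis through the centre, so I = 0.2796 kg m^2.
Point mass: I_cm = 0; centre at d = 0.323 m, so the parallel axis theorem gives I = 0 + (5.42)(0.323)² = 0.56546 kg m^2.
Thin ring: I_cm = MR² = (4.19)(0.171)² = 0.12252 kg m^2; centre at d = 0.323 + 0.171 = 0.494 m, so the parallel axis theorem gives I = 0.12252 + (4.19)(0.494)² = 1.145 kg m^2.
Thin rod: I_cm = (1/12)ML² = (1/12)(4.94)(1.41)² = 0.81843 kg m^2; centre at d = 0.323 + 0.171 + 0.171 + 0.705 = 1.37 m, so the parallel axis theorem gives I = 0.81843 + (4.94)(1.37)² = 10.09 kg m^2.
Total I = 0.2796 + 0.56546 + 1.145 + 10.09 = 12.08 kg m^2.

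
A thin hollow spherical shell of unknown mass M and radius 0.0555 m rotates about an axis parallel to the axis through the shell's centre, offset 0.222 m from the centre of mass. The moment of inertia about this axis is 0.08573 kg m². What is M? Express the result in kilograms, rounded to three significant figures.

1.67

I = I_cm + Md² = (2/3)MR² + Md² = M·[0.666667·(0.0555)² + (0.222)²] = M·0.051338.
So M = 0.08573 / 0.051338 = 1.6699 kg.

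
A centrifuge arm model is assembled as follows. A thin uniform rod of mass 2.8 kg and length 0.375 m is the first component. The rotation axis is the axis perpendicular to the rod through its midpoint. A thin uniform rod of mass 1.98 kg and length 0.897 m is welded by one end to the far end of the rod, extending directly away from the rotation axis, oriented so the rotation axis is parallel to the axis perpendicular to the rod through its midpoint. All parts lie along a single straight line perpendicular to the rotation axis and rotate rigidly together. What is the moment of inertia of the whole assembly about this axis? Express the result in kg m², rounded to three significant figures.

0.966

Thin rod: I_cm = (1/12)ML² = (1/12)(2.8)(0.375)² = 0.032812 kg m²; axis through the centre, so I = 0.032812 kg m².
Thin rod: I_cm = (1/12)ML² = (1/12)(1.98)(0.897)² = 0.13276 kg m²; centre at d = 0.1875 + 0.4485 = 0.636 m, so I = I_cm + Md² gives I = 0.13276 + (1.98)(0.636)² = 0.93366 kg m².
Total I = 0.032812 + 0.93366 = 0.96648 kg m².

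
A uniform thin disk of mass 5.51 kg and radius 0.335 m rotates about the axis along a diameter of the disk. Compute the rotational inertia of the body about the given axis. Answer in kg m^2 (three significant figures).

I_cm = (1/4)MR² = (1/4)(5.51)(0.335)² = 0.15459 kg m^2; axis through the centre, so I = 0.15459 kg m^2.

0.155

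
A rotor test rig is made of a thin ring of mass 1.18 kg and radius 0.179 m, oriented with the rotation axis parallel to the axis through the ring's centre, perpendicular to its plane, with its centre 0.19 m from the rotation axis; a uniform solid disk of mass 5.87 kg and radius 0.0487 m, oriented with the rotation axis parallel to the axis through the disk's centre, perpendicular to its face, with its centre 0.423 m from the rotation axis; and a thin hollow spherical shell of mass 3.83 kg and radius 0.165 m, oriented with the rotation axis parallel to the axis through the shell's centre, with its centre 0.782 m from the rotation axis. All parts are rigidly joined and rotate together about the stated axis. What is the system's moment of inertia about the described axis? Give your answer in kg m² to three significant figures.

3.55

Thin ring: I_cm = MR² = (1.18)(0.179)² = 0.037808 kg m²; centre at d = 0.19 m, so I = I_cm + Md² gives I = 0.037808 + (1.18)(0.19)² = 0.080406 kg m².
Solid disk: I_cm = (1/2)MR² = (1/2)(5.87)(0.0487)² = 0.0069609 kg m²; centre at d = 0.423 m, so I = I_cm + Md² gives I = 0.0069609 + (5.87)(0.423)² = 1.0573 kg m².
Spherical shell: I_cm = (2/3)MR² = (2/3)(3.83)(0.165)² = 0.069515 kg m²; centre at d = 0.782 m, so I = I_cm + Md² gives I = 0.069515 + (3.83)(0.782)² = 2.4117 kg m².
Total I = 0.080406 + 1.0573 + 2.4117 = 3.5493 kg m².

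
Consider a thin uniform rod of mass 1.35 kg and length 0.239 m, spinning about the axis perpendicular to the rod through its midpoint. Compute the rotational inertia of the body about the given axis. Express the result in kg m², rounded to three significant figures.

0.00643

I_cm = (1/12)ML² = (1/12)(1.35)(0.239)² = 0.0064261 kg m²; axis through the centre, so I = 0.0064261 kg m².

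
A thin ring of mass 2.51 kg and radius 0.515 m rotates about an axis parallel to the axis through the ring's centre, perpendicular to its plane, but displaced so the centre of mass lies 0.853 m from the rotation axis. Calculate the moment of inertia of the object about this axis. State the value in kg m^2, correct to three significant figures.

2.49

I_cm = MR² = (2.51)(0.515)² = 0.66571 kg m^2; centre at d = 0.853 m, so the parallel axis theorem gives I = 0.66571 + (2.51)(0.853)² = 2.492 kg m^2.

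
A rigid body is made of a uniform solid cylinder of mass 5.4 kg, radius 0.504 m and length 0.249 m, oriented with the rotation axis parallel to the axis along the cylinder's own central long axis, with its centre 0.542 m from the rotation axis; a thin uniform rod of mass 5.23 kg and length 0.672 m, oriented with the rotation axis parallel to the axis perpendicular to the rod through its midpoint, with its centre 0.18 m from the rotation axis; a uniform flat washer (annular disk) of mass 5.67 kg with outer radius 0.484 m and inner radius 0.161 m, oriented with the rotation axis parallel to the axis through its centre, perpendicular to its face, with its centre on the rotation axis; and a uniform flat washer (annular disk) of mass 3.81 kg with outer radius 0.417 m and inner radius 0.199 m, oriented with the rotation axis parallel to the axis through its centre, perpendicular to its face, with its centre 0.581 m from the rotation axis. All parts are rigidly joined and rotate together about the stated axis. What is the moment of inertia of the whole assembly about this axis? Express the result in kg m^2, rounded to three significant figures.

5.07

Solid cylinder: I_cm = (1/2)MR² = (1/2)(5.4)(0.504)² = 0.68584 kg m^2; centre at d = 0.542 m, so the parallel axis theorem gives I = 0.68584 + (5.4)(0.542)² = 2.2722 kg m^2.
Thin rod: I_cm = (1/12)ML² = (1/12)(5.23)(0.672)² = 0.19682 kg m^2; centre at d = 0.18 m, so the parallel axis theorem gives I = 0.19682 + (5.23)(0.18)² = 0.36627 kg m^2.
Annular disk: I_cm = (1/2)M(R²+r²) = (1/2)(5.67)[(0.484)² + (0.161)²] = 0.7376 kg m^2; axis through the centre, so I = 0.7376 kg m^2.
Annular disk: I_cm = (1/2)M(R²+r²) = (1/2)(3.81)[(0.417)² + (0.199)²] = 0.4067 kg m^2; centre at d = 0.581 m, so the parallel axis theorem gives I = 0.4067 + (3.81)(0.581)² = 1.6928 kg m^2.
Total I = 2.2722 + 0.36627 + 0.7376 + 1.6928 = 5.0688 kg m^2.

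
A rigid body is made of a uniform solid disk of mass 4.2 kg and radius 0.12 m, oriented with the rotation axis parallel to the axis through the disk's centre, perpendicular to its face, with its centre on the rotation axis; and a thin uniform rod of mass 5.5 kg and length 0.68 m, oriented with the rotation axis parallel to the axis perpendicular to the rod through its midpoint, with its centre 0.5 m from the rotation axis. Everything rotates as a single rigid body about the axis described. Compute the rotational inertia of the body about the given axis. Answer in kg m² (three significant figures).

Solid disk: I_cm = (1/2)MR² = (1/2)(4.2)(0.12)² = 0.03024 kg m²; axis through the centre, so I = 0.03024 kg m².
Thin rod: I_cm = (1/12)ML² = (1/12)(5.5)(0.68)² = 0.21193 kg m²; centre at d = 0.5 m, so the parallel axis theorem gives I = 0.21193 + (5.5)(0.5)² = 1.5869 kg m².
Total I = 0.03024 + 1.5869 = 1.6172 kg m².

1.62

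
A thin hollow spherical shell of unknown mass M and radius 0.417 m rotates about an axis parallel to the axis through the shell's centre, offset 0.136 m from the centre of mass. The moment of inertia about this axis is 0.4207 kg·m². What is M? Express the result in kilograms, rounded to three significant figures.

3.13

I = I_cm + Md² = (2/3)MR² + Md² = M·[0.666667·(0.417)² + (0.136)²] = M·0.13442.
So M = 0.4207 / 0.13442 = 3.1297 kg.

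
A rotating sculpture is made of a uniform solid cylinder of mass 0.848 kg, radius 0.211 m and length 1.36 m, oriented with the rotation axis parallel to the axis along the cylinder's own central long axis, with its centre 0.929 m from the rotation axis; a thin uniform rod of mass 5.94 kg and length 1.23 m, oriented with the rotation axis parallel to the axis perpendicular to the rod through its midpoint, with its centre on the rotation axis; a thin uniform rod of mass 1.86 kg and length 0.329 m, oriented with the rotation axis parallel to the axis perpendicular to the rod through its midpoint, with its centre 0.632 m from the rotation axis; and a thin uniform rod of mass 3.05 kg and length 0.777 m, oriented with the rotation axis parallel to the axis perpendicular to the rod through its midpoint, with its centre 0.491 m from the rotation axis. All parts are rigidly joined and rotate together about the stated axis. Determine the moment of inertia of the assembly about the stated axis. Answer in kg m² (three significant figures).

Solid cylinder: I_cm = (1/2)MR² = (1/2)(0.848)(0.211)² = 0.018877 kg m²; centre at d = 0.929 m, so the parallel axis theorem gives I = 0.018877 + (0.848)(0.929)² = 0.75074 kg m².
Thin rod: I_cm = (1/12)ML² = (1/12)(5.94)(1.23)² = 0.74889 kg m²; axis through the centre, so I = 0.74889 kg m².
Thin rod: I_cm = (1/12)ML² = (1/12)(1.86)(0.329)² = 0.016777 kg m²; centre at d = 0.632 m, so the parallel axis theorem gives I = 0.016777 + (1.86)(0.632)² = 0.75971 kg m².
Thin rod: I_cm = (1/12)ML² = (1/12)(3.05)(0.777)² = 0.15345 kg m²; centre at d = 0.491 m, so the parallel axis theorem gives I = 0.15345 + (3.05)(0.491)² = 0.88874 kg m².
Total I = 0.75074 + 0.74889 + 0.75971 + 0.88874 = 3.1481 kg m².

3.15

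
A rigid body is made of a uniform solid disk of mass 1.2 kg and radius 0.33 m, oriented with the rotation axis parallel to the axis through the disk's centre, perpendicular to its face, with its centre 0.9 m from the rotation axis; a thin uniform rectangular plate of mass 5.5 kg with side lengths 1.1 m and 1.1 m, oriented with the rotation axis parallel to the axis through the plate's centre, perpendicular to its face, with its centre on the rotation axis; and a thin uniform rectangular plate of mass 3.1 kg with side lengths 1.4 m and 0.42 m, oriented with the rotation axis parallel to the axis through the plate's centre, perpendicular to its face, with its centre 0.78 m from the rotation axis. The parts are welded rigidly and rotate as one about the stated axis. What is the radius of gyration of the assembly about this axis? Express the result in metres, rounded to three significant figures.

0.684

Solid disk: I_cm = (1/2)MR² = (1/2)(1.2)(0.33)² = 0.06534 kg·m²; centre at d = 0.9 m, so I = I_cm + Md² gives I = 0.06534 + (1.2)(0.9)² = 1.0373 kg·m².
Rectangular plate: I_cm = (1/12)M(a²+b²) = (1/12)(5.5)[(1.1)² + (1.1)²] = 1.1092 kg·m²; axis through the centre, so I = 1.1092 kg·m².
Rectangular plate: I_cm = (1/12)M(a²+b²) = (1/12)(3.1)[(1.4)² + (0.42)²] = 0.5519 kg·m²; centre at d = 0.78 m, so I = I_cm + Md² gives I = 0.5519 + (3.1)(0.78)² = 2.4379 kg·m².
Total I = 4.5845 kg·m²; total mass M = 9.8 kg.
k = √(I/M) = √(4.5845/9.8) = 0.68396 m.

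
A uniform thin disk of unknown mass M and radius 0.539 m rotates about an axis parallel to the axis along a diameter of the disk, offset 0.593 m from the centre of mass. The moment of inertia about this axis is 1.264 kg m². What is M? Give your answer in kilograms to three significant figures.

2.98

I = I_cm + Md² = (1/4)MR² + Md² = M·[0.25·(0.539)² + (0.593)²] = M·0.42428.
So M = 1.264 / 0.42428 = 2.9792 kg.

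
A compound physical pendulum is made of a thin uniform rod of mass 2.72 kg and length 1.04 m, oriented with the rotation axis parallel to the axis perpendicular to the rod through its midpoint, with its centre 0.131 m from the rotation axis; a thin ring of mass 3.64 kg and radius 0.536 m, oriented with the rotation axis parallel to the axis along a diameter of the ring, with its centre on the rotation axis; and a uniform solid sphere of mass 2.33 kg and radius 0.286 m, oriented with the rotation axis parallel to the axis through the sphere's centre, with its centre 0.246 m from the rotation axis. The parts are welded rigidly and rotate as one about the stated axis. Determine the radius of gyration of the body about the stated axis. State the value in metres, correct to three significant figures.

0.345

Thin rod: I_cm = (1/12)ML² = (1/12)(2.72)(1.04)² = 0.24516 kg·m²; centre at d = 0.131 m, so the parallel axis theorem gives I = 0.24516 + (2.72)(0.131)² = 0.29184 kg·m².
Thin ring: I_cm = (1/2)MR² = (1/2)(3.64)(0.536)² = 0.52288 kg·m²; axis through the centre, so I = 0.52288 kg·m².
Solid sphere: I_cm = (2/5)MR² = (2/5)(2.33)(0.286)² = 0.076234 kg·m²; centre at d = 0.246 m, so the parallel axis theorem gives I = 0.076234 + (2.33)(0.246)² = 0.21724 kg·m².
Total I = 1.032 kg·m²; total mass M = 8.69 kg.
k = √(I/M) = √(1.032/8.69) = 0.3446 m.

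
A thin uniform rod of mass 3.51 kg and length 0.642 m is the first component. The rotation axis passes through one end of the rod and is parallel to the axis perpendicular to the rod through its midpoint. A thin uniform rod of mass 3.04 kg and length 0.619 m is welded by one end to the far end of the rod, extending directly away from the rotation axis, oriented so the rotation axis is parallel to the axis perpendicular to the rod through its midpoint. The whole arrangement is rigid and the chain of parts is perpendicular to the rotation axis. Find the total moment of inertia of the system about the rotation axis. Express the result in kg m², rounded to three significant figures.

3.33

Thin rod: I_cm = (1/12)ML² = (1/12)(3.51)(0.642)² = 0.12056 kg m²; centre at d = 0.321 m, so the parallel axis theorem gives I = 0.12056 + (3.51)(0.321)² = 0.48223 kg m².
Thin rod: I_cm = (1/12)ML² = (1/12)(3.04)(0.619)² = 0.097067 kg m²; centre at d = 0.321 + 0.321 + 0.3095 = 0.9515 m, so the parallel axis theorem gives I = 0.097067 + (3.04)(0.9515)² = 2.8493 kg m².
Total I = 0.48223 + 2.8493 = 3.3316 kg m².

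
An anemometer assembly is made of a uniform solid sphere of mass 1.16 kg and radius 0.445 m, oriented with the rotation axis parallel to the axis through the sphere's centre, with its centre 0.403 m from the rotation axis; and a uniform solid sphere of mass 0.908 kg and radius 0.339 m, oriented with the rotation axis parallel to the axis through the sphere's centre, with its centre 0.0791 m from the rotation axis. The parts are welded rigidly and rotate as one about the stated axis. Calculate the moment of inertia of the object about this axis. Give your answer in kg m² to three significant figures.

Solid sphere: I_cm = (2/5)MR² = (2/5)(1.16)(0.445)² = 0.091884 kg m²; centre at d = 0.403 m, so the parallel axis theorem gives I = 0.091884 + (1.16)(0.403)² = 0.28028 kg m².
Solid sphere: I_cm = (2/5)MR² = (2/5)(0.908)(0.339)² = 0.041739 kg m²; centre at d = 0.0791 m, so the parallel axis theorem gives I = 0.041739 + (0.908)(0.0791)² = 0.04742 kg m².
Total I = 0.28028 + 0.04742 = 0.3277 kg m².

0.328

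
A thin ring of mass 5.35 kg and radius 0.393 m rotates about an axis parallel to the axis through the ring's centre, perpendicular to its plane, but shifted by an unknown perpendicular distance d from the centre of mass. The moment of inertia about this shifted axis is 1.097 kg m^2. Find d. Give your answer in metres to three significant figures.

0.225

About the centre-of-mass axis, I_cm = MR² = (5.35)(0.393)² = 0.8263 kg m^2.
Parallel axis theorem: I = I_cm + Md², so Md² = 1.097 − 0.8263 = 0.2707 kg m^2.
d = √(0.2707 / 5.35) = 0.22494 m.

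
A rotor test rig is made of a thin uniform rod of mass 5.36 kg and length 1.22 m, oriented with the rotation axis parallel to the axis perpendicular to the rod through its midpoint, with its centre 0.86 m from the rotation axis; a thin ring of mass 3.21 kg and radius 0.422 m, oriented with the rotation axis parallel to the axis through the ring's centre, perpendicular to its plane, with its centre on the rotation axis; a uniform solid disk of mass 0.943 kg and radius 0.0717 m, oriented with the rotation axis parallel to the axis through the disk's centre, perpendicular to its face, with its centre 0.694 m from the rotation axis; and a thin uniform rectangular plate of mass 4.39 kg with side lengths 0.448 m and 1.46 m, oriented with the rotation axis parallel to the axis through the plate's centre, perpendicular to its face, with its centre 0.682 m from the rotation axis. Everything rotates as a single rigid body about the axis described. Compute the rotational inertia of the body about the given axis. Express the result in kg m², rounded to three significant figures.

Thin rod: I_cm = (1/12)ML² = (1/12)(5.36)(1.22)² = 0.66482 kg m²; centre at d = 0.86 m, so the parallel axis theorem gives I = 0.66482 + (5.36)(0.86)² = 4.6291 kg m².
Thin ring: I_cm = MR² = (3.21)(0.422)² = 0.57165 kg m²; axis through the centre, so I = 0.57165 kg m².
Solid disk: I_cm = (1/2)MR² = (1/2)(0.943)(0.0717)² = 0.0024239 kg m²; centre at d = 0.694 m, so the parallel axis theorem gives I = 0.0024239 + (0.943)(0.694)² = 0.45661 kg m².
Rectangular plate: I_cm = (1/12)M(a²+b²) = (1/12)(4.39)[(0.448)² + (1.46)²] = 0.85323 kg m²; centre at d = 0.682 m, so the parallel axis theorem gives I = 0.85323 + (4.39)(0.682)² = 2.8951 kg m².
Total I = 4.6291 + 0.57165 + 0.45661 + 2.8951 = 8.5525 kg m².

8.55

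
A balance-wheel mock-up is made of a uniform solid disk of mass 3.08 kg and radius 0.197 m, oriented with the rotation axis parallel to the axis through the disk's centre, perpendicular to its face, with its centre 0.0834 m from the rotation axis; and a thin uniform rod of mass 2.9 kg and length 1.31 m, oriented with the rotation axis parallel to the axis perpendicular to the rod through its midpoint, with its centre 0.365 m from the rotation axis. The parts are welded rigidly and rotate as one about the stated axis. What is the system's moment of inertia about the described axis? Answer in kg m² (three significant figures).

0.882

Solid disk: I_cm = (1/2)MR² = (1/2)(3.08)(0.197)² = 0.059766 kg m²; centre at d = 0.0834 m, so the parallel axis theorem gives I = 0.059766 + (3.08)(0.0834)² = 0.081189 kg m².
Thin rod: I_cm = (1/12)ML² = (1/12)(2.9)(1.31)² = 0.41472 kg m²; centre at d = 0.365 m, so the parallel axis theorem gives I = 0.41472 + (2.9)(0.365)² = 0.80108 kg m².
Total I = 0.081189 + 0.80108 = 0.88227 kg m².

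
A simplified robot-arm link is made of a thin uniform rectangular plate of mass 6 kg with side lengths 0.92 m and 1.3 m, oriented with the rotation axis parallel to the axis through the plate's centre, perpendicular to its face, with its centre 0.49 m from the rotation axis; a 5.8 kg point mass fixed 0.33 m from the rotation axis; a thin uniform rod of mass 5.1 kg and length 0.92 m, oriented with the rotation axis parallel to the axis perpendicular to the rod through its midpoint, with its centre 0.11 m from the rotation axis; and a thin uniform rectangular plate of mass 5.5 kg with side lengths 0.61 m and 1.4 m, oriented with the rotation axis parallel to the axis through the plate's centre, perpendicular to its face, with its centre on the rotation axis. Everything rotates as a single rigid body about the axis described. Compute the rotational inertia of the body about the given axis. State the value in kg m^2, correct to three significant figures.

4.83

Rectangular plate: I_cm = (1/12)M(a²+b²) = (1/12)(6)[(0.92)² + (1.3)²] = 1.2682 kg m^2; centre at d = 0.49 m, so the parallel axis theorem gives I = 1.2682 + (6)(0.49)² = 2.7088 kg m^2.
Point mass: I_cm = 0; centre at d = 0.33 m, so the parallel axis theorem gives I = 0 + (5.8)(0.33)² = 0.63162 kg m^2.
Thin rod: I_cm = (1/12)ML² = (1/12)(5.1)(0.92)² = 0.35972 kg m^2; centre at d = 0.11 m, so the parallel axis theorem gives I = 0.35972 + (5.1)(0.11)² = 0.42143 kg m^2.
Rectangular plate: I_cm = (1/12)M(a²+b²) = (1/12)(5.5)[(0.61)² + (1.4)²] = 1.0689 kg m^2; axis through the centre, so I = 1.0689 kg m^2.
Total I = 2.7088 + 0.63162 + 0.42143 + 1.0689 = 4.8307 kg m^2.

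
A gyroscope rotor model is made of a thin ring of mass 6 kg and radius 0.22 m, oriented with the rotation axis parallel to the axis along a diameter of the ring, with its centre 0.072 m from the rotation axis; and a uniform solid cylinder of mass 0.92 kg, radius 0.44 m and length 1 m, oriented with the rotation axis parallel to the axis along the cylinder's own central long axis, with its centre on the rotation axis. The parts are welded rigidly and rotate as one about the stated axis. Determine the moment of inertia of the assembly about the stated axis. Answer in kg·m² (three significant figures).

0.265

Thin ring: I_cm = (1/2)MR² = (1/2)(6)(0.22)² = 0.1452 kg·m²; centre at d = 0.072 m, so the parallel axis theorem gives I = 0.1452 + (6)(0.072)² = 0.1763 kg·m².
Solid cylinder: I_cm = (1/2)MR² = (1/2)(0.92)(0.44)² = 0.089056 kg·m²; axis through the centre, so I = 0.089056 kg·m².
Total I = 0.1763 + 0.089056 = 0.26536 kg·m².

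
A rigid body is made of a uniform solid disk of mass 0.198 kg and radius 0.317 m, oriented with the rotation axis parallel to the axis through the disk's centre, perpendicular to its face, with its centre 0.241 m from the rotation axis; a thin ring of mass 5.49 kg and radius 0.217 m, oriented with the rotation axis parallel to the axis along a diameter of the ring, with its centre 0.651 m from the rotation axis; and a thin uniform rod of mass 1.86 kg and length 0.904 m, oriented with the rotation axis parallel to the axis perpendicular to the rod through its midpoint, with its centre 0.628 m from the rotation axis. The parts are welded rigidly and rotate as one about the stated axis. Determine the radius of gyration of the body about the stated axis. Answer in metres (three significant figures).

Solid disk: I_cm = (1/2)MR² = (1/2)(0.198)(0.317)² = 0.0099484 kg m^2; centre at d = 0.241 m, so I = I_cm + Md² gives I = 0.0099484 + (0.198)(0.241)² = 0.021448 kg m^2.
Thin ring: I_cm = (1/2)MR² = (1/2)(5.49)(0.217)² = 0.12926 kg m^2; centre at d = 0.651 m, so I = I_cm + Md² gives I = 0.12926 + (5.49)(0.651)² = 2.4559 kg m^2.
Thin rod: I_cm = (1/12)ML² = (1/12)(1.86)(0.904)² = 0.12667 kg m^2; centre at d = 0.628 m, so I = I_cm + Md² gives I = 0.12667 + (1.86)(0.628)² = 0.86022 kg m^2.
Total I = 3.3376 kg m^2; total mass M = 7.548 kg.
k = √(I/M) = √(3.3376/7.548) = 0.66497 m.

0.665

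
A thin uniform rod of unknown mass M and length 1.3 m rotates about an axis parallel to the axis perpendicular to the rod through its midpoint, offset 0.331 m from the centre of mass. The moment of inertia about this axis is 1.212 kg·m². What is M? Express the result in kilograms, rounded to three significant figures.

4.84

I = I_cm + Md² = (1/12)ML² + Md² = M·[0.0833333·(1.3)² + (0.331)²] = M·0.25039.
So M = 1.212 / 0.25039 = 4.8404 kg.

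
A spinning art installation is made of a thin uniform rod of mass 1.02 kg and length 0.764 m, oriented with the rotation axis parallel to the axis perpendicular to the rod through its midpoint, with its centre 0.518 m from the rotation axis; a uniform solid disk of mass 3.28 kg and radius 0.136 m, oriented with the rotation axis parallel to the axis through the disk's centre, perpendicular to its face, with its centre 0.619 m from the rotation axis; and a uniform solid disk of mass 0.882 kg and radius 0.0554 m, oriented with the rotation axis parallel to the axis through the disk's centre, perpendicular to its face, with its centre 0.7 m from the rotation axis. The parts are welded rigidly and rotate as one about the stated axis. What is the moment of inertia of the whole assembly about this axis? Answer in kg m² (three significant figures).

Thin rod: I_cm = (1/12)ML² = (1/12)(1.02)(0.764)² = 0.049614 kg m²; centre at d = 0.518 m, so the parallel axis theorem gives I = 0.049614 + (1.02)(0.518)² = 0.3233 kg m².
Solid disk: I_cm = (1/2)MR² = (1/2)(3.28)(0.136)² = 0.030333 kg m²; centre at d = 0.619 m, so the parallel axis theorem gives I = 0.030333 + (3.28)(0.619)² = 1.2871 kg m².
Solid disk: I_cm = (1/2)MR² = (1/2)(0.882)(0.0554)² = 0.0013535 kg m²; centre at d = 0.7 m, so the parallel axis theorem gives I = 0.0013535 + (0.882)(0.7)² = 0.43353 kg m².
Total I = 0.3233 + 1.2871 + 0.43353 = 2.0439 kg m².

2.04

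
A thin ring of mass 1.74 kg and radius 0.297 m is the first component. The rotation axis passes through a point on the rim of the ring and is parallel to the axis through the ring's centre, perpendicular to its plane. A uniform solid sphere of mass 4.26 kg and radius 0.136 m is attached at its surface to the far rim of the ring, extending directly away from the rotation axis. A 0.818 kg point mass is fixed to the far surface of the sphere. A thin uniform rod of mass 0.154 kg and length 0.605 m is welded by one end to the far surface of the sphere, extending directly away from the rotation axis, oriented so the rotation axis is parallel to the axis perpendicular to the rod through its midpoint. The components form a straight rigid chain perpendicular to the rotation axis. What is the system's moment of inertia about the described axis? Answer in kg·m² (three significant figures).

Thin ring: I_cm = MR² = (1.74)(0.297)² = 0.15348 kg·m²; centre at d = 0.297 m, so the parallel axis theorem gives I = 0.15348 + (1.74)(0.297)² = 0.30697 kg·m².
Solid sphere: I_cm = (2/5)MR² = (2/5)(4.26)(0.136)² = 0.031517 kg·m²; centre at d = 0.297 + 0.297 + 0.136 = 0.73 m, so the parallel axis theorem gives I = 0.031517 + (4.26)(0.73)² = 2.3017 kg·m².
Point mass: I_cm = 0; centre at d = 0.297 + 0.297 + 0.136 + 0.136 = 0.866 m, so the parallel axis theorem gives I = 0 + (0.818)(0.866)² = 0.61346 kg·m².
Thin rod: I_cm = (1/12)ML² = (1/12)(0.154)(0.605)² = 0.0046973 kg·m²; centre at d = 0.297 + 0.297 + 0.136 + 0.136 + 0.3025 = 1.1685 m, so the parallel axis theorem gives I = 0.0046973 + (0.154)(1.1685)² = 0.21497 kg·m².
Total I = 0.30697 + 2.3017 + 0.61346 + 0.21497 = 3.4371 kg·m².

3.44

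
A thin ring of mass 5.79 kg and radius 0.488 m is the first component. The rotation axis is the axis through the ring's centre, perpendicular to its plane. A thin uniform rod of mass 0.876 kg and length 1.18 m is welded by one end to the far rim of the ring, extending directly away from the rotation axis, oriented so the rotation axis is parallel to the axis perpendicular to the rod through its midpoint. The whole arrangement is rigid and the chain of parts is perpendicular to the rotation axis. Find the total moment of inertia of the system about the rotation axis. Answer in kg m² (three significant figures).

2.50

Thin ring: I_cm = MR² = (5.79)(0.488)² = 1.3789 kg m²; axis through the centre, so I = 1.3789 kg m².
Thin rod: I_cm = (1/12)ML² = (1/12)(0.876)(1.18)² = 0.10165 kg m²; centre at d = 0.488 + 0.59 = 1.078 m, so I = I_cm + Md² gives I = 0.10165 + (0.876)(1.078)² = 1.1196 kg m².
Total I = 1.3789 + 1.1196 = 2.4985 kg m².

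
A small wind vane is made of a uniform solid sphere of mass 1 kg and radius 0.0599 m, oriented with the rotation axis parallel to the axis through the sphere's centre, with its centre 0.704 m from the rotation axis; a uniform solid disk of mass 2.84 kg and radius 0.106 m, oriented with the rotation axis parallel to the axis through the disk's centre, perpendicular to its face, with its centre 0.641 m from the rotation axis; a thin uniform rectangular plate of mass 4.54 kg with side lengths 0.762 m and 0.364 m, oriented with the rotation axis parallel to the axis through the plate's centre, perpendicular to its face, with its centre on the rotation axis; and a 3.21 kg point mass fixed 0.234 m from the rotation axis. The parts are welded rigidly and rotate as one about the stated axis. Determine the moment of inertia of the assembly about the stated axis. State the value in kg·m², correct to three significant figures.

Solid sphere: I_cm = (2/5)MR² = (2/5)(1)(0.0599)² = 0.0014352 kg·m²; centre at d = 0.704 m, so I = I_cm + Md² gives I = 0.0014352 + (1)(0.704)² = 0.49705 kg·m².
Solid disk: I_cm = (1/2)MR² = (1/2)(2.84)(0.106)² = 0.015955 kg·m²; centre at d = 0.641 m, so I = I_cm + Md² gives I = 0.015955 + (2.84)(0.641)² = 1.1829 kg·m².
Rectangular plate: I_cm = (1/12)M(a²+b²) = (1/12)(4.54)[(0.762)² + (0.364)²] = 0.2698 kg·m²; axis through the centre, so I = 0.2698 kg·m².
Point mass: I_cm = 0; centre at d = 0.234 m, so I = I_cm + Md² gives I = 0 + (3.21)(0.234)² = 0.17577 kg·m².
Total I = 0.49705 + 1.1829 + 0.2698 + 0.17577 = 2.1255 kg·m².

2.13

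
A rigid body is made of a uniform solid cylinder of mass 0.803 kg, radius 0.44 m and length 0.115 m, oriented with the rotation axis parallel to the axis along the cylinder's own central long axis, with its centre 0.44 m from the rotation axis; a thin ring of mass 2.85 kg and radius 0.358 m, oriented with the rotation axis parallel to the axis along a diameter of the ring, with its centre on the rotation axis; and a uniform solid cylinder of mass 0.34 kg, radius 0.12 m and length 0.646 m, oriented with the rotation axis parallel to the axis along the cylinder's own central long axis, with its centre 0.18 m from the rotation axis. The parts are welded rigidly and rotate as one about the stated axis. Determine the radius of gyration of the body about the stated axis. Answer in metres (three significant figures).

Solid cylinder: I_cm = (1/2)MR² = (1/2)(0.803)(0.44)² = 0.07773 kg m^2; centre at d = 0.44 m, so I = I_cm + Md² gives I = 0.07773 + (0.803)(0.44)² = 0.23319 kg m^2.
Thin ring: I_cm = (1/2)MR² = (1/2)(2.85)(0.358)² = 0.18263 kg m^2; axis through the centre, so I = 0.18263 kg m^2.
Solid cylinder: I_cm = (1/2)MR² = (1/2)(0.34)(0.12)² = 0.002448 kg m^2; centre at d = 0.18 m, so I = I_cm + Md² gives I = 0.002448 + (0.34)(0.18)² = 0.013464 kg m^2.
Total I = 0.42929 kg m^2; total mass M = 3.993 kg.
k = √(I/M) = √(0.42929/3.993) = 0.32789 m.

0.328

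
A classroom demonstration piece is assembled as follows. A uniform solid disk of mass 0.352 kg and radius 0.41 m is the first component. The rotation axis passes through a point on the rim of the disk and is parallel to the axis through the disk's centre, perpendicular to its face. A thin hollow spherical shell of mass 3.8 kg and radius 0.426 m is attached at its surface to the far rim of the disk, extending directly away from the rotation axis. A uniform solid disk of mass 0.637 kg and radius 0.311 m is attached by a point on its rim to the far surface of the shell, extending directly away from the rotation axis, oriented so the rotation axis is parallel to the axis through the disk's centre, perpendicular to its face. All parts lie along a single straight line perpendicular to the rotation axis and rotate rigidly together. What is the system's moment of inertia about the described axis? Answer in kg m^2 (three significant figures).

Solid disk: I_cm = (1/2)MR² = (1/2)(0.352)(0.41)² = 0.029586 kg m^2; centre at d = 0.41 m, so the parallel axis theorem gives I = 0.029586 + (0.352)(0.41)² = 0.088757 kg m^2.
Spherical shell: I_cm = (2/3)MR² = (2/3)(3.8)(0.426)² = 0.45974 kg m^2; centre at d = 0.41 + 0.41 + 0.426 = 1.246 m, so the parallel axis theorem gives I = 0.45974 + (3.8)(1.246)² = 6.3593 kg m^2.
Solid disk: I_cm = (1/2)MR² = (1/2)(0.637)(0.311)² = 0.030806 kg m^2; centre at d = 0.41 + 0.41 + 0.426 + 0.426 + 0.311 = 1.983 m, so the parallel axis theorem gives I = 0.030806 + (0.637)(1.983)² = 2.5357 kg m^2.
Total I = 0.088757 + 6.3593 + 2.5357 = 8.9837 kg m^2.

8.98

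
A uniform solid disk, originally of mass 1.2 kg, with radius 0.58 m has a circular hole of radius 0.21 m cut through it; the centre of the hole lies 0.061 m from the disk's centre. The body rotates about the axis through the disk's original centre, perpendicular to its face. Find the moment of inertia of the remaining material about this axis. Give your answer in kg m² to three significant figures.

0.198

Unpierced body about its centre: I₀ = (1/2)MR² = (1/2)(1.2)(0.58)² = 0.20184 kg m².
The removed disk has mass m = M·(r/R)² = (1.2)(0.21/0.58)² = 0.15731 kg (same uniform areal density).
Its moment of inertia about the rotation axis (parallel-axis theorem): I_hole = (1/2)mr² + md² = (1/2)(0.15731)(0.21)² + (0.15731)(0.061)² = 0.0040541 kg m².
Treating the hole as negative mass, I = I₀ − I_hole = 0.20184 − 0.0040541 = 0.19779 kg m².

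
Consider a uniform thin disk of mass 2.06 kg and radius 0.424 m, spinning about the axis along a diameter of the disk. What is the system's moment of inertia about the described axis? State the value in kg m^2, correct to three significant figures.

I_cm = (1/4)MR² = (1/4)(2.06)(0.424)² = 0.092585 kg m^2; axis through the centre, so I = 0.092585 kg m^2.

0.0926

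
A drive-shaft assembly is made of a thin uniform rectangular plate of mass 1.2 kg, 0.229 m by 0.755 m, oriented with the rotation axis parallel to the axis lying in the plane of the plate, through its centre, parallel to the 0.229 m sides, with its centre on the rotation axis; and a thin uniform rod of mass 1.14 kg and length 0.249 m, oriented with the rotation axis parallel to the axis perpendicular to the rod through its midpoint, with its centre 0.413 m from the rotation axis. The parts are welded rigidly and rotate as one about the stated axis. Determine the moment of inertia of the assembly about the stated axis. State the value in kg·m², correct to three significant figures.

0.257

Rectangular plate: I_cm = (1/12)Mb² = (1/12)(1.2)(0.755)² = 0.057002 kg·m²; axis through the centre, so I = 0.057002 kg·m².
Thin rod: I_cm = (1/12)ML² = (1/12)(1.14)(0.249)² = 0.0058901 kg·m²; centre at d = 0.413 m, so I = I_cm + Md² gives I = 0.0058901 + (1.14)(0.413)² = 0.20034 kg·m².
Total I = 0.057002 + 0.20034 = 0.25734 kg·m².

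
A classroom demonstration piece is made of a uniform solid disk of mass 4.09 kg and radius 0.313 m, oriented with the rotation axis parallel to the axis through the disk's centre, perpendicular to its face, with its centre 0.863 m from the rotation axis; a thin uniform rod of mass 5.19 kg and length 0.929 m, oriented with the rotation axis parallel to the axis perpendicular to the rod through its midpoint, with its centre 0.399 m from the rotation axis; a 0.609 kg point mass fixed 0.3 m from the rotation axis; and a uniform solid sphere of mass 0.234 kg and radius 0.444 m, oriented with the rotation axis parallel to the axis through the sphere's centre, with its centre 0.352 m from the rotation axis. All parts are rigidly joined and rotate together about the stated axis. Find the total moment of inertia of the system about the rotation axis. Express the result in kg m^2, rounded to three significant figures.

4.55

Solid disk: I_cm = (1/2)MR² = (1/2)(4.09)(0.313)² = 0.20035 kg m^2; centre at d = 0.863 m, so the parallel axis theorem gives I = 0.20035 + (4.09)(0.863)² = 3.2465 kg m^2.
Thin rod: I_cm = (1/12)ML² = (1/12)(5.19)(0.929)² = 0.37327 kg m^2; centre at d = 0.399 m, so the parallel axis theorem gives I = 0.37327 + (5.19)(0.399)² = 1.1995 kg m^2.
Point mass: I_cm = 0; centre at d = 0.3 m, so the parallel axis theorem gives I = 0 + (0.609)(0.3)² = 0.05481 kg m^2.
Solid sphere: I_cm = (2/5)MR² = (2/5)(0.234)(0.444)² = 0.018452 kg m^2; centre at d = 0.352 m, so the parallel axis theorem gives I = 0.018452 + (0.234)(0.352)² = 0.047445 kg m^2.
Total I = 3.2465 + 1.1995 + 0.05481 + 0.047445 = 4.5482 kg m^2.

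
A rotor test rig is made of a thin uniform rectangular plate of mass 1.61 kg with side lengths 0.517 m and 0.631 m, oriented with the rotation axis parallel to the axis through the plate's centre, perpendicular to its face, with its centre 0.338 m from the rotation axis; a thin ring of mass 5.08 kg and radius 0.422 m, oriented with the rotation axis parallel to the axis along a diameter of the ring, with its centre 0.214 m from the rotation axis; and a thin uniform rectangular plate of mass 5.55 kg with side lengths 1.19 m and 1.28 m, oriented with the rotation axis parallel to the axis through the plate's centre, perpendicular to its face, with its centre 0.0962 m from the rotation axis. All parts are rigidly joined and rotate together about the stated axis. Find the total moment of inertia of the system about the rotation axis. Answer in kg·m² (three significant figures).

Rectangular plate: I_cm = (1/12)M(a²+b²) = (1/12)(1.61)[(0.517)² + (0.631)²] = 0.089281 kg·m²; centre at d = 0.338 m, so the parallel axis theorem gives I = 0.089281 + (1.61)(0.338)² = 0.27321 kg·m².
Thin ring: I_cm = (1/2)MR² = (1/2)(5.08)(0.422)² = 0.45233 kg·m²; centre at d = 0.214 m, so the parallel axis theorem gives I = 0.45233 + (5.08)(0.214)² = 0.68498 kg·m².
Rectangular plate: I_cm = (1/12)M(a²+b²) = (1/12)(5.55)[(1.19)² + (1.28)²] = 1.4127 kg·m²; centre at d = 0.0962 m, so the parallel axis theorem gives I = 1.4127 + (5.55)(0.0962)² = 1.4641 kg·m².
Total I = 0.27321 + 0.68498 + 1.4641 = 2.4223 kg·m².

2.42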